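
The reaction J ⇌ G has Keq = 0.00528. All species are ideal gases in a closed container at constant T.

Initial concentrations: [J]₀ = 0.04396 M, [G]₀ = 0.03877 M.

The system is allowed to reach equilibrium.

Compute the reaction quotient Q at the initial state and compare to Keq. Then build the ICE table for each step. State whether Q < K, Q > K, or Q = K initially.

Q₀ = 0.8819 vs Keq = 0.00528 ⇒ Q>K, reverse
Step 1:
                   J          G
  Initial    0.04396    0.03877
  Change     0.03834   -0.03834
  Equil       0.0823 4.3452e-04
  solve Keq expr → x = -0.03834; check Q = 0.00528

Q₀ = 0.8819; Q > K (proceeds reverse)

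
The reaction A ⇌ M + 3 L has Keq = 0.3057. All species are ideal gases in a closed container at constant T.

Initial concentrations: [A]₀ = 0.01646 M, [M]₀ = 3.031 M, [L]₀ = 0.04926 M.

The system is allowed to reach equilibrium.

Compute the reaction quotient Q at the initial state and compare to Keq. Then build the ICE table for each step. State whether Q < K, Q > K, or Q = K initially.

Q₀ = 0.02201 vs Keq = 0.3057 ⇒ Q<K, forward
Step 1:
                  A         M         L
  init      0.01646     3.031   0.04926
  Δ        -0.01095   0.01095   0.03285
  eq       0.005509     3.042   0.08211
  solve Keq expr → x = 0.01095; check Q = 0.3057

Q₀ = 0.02201; Q < K (proceeds forward)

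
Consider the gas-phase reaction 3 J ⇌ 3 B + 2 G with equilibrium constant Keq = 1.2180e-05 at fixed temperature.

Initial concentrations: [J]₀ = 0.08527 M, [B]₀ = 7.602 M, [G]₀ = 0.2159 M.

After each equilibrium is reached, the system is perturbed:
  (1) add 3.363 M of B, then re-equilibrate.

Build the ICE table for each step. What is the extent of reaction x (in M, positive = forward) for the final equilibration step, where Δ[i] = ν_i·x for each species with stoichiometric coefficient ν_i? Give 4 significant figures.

Q₀ = 3.3029e+04 vs Keq = 1.2180e-05 ⇒ Q>K, reverse
Step 1:
                  J         B         G
  I         0.08527     7.602    0.2159
  C          0.3238   -0.3238   -0.2159
  E          0.4091     7.278 4.6500e-05
  solve Keq expr → x = -0.1079; check Q = 1.2180e-05
Then add 3.363 M of B.
Step 2:
                  J         B         G
  I          0.4091     10.64 4.6500e-05
  C       3.0291e-05 -3.0291e-05 -2.0194e-05
  E          0.4091     10.64 2.6306e-05
  solve Keq expr → x = -1.0097e-05; check Q = 1.2180e-05

x = -1.0097e-05 M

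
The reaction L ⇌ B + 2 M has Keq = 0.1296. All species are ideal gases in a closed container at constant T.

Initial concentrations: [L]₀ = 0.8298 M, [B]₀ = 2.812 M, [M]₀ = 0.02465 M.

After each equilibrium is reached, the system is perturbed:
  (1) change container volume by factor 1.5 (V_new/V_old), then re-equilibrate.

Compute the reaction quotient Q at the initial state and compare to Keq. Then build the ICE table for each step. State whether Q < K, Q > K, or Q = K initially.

Q₀ = 0.002059; Q < K (proceeds forward)

Q₀ = 0.002059 vs Keq = 0.1296 ⇒ Q<K, forward
Step 1:
                  L         B         M
  Initial    0.8298     2.812   0.02465
  Change   -0.07938   0.07938    0.1588
  Equil      0.7504     2.891    0.1834
  solve Keq expr → x = 0.07938; check Q = 0.1296
Then change container volume by factor 1.5 (V_new/V_old).
Step 2:
                  L         B         M
  Initial    0.5003     1.928    0.1223
  Change   -0.02739   0.02739   0.05479
  Equil      0.4729     1.955    0.1771
  solve Keq expr → x = 0.02739; check Q = 0.1296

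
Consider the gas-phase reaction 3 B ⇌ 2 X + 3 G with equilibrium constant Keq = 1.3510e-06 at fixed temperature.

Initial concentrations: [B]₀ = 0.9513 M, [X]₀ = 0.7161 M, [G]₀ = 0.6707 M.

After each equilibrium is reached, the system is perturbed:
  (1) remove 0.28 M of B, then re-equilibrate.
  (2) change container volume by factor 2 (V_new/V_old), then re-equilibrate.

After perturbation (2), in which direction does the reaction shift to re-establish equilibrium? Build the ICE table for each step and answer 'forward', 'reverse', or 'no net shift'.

Direction: forward

Q₀ = 0.1797 vs Keq = 1.3510e-06 ⇒ Q>K, reverse
Step 1:
                  B         X         G
  I          0.9513    0.7161    0.6707
  C          0.6312   -0.4208   -0.6312
  E           1.583    0.2953   0.03945
  solve Keq expr → x = -0.2104; check Q = 1.3510e-06
Then remove 0.28 M of B.
Step 2:
                  B         X         G
  I           1.303    0.2953   0.03945
  C        0.006496  -0.00433 -0.006496
  E           1.309    0.2909   0.03296
  solve Keq expr → x = -0.002165; check Q = 1.3510e-06
Then change container volume by factor 2 (V_new/V_old).
Step 3:
                  B         X         G
  I          0.6545    0.1455   0.01648
  C       -0.008671  0.005781  0.008671
  E          0.6458    0.1513   0.02515
  solve Keq expr → x = 0.00289; check Q = 1.3510e-06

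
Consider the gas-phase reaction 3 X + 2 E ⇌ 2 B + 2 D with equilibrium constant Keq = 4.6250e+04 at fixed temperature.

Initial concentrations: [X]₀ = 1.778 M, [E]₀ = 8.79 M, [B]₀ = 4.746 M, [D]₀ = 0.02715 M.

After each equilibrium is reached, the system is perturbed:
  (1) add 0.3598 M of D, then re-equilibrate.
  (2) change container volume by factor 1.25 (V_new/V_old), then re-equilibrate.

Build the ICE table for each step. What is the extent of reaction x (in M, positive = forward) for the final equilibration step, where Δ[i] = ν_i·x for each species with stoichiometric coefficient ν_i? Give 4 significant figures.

Q₀ = 3.8232e-05 vs Keq = 4.6250e+04 ⇒ Q<K, forward
Step 1:
                  X         E         B         D
  I           1.778      8.79     4.746   0.02715
  C          -1.752    -1.168     1.168     1.168
  E         0.02649     7.622     5.914     1.195
  solve Keq expr → x = 0.5838; check Q = 4.6250e+04
Then add 0.3598 M of D.
Step 2:
                  X         E         B         D
  I         0.02649     7.622     5.914     1.555
  C        0.005014  0.003343 -0.003343 -0.003343
  E          0.0315     7.626      5.91     1.551
  solve Keq expr → x = -0.001671; check Q = 4.6250e+04
Then change container volume by factor 1.25 (V_new/V_old).
Step 3:
                  X         E         B         D
  I          0.0252     6.101     4.728     1.241
  C        0.001919  0.001279 -0.001279 -0.001279
  E         0.02712     6.102     4.727      1.24
  solve Keq expr → x = -6.3952e-04; check Q = 4.6250e+04

x = -6.3952e-04 M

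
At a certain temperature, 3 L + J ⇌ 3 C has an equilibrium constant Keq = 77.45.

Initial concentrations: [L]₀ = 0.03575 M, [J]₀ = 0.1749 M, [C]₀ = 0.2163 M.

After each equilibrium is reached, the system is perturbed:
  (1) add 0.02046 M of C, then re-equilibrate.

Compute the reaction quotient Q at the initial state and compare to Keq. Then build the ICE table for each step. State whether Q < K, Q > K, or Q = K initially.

Q₀ = 1266 vs Keq = 77.45 ⇒ Q>K, reverse
Step 1:
                   L          J          C
  I          0.03575     0.1749     0.2163
  C          0.03753    0.01251   -0.03753
  E          0.07328     0.1874     0.1788
  solve Keq expr → x = -0.01251; check Q = 77.45
Then add 0.02046 M of C.
Step 2:
                   L          J          C
  I          0.07328     0.1874     0.1992
  C         0.005758   0.001919  -0.005758
  E          0.07904     0.1893     0.1935
  solve Keq expr → x = -0.001919; check Q = 77.45

Q₀ = 1266; Q > K (proceeds reverse)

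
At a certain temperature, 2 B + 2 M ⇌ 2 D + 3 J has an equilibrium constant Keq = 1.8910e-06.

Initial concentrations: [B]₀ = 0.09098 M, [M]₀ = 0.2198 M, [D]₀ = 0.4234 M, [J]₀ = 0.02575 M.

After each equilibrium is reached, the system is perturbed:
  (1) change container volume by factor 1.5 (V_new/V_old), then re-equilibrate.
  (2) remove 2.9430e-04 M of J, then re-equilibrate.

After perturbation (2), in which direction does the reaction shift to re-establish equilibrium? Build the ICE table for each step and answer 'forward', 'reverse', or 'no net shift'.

Direction: forward

Q₀ = 0.007654 vs Keq = 1.8910e-06 ⇒ Q>K, reverse
Step 1:
                    B           M           D           J
  init        0.09098      0.2198      0.4234     0.02575
  Δ           0.01588     0.01588    -0.01588    -0.02382
  eq           0.1069      0.2357      0.4075    0.001933
  solve Keq expr → x = -0.007939; check Q = 1.8910e-06
Then change container volume by factor 1.5 (V_new/V_old).
Step 2:
                    B           M           D           J
  init        0.07124      0.1571      0.2717    0.001289
  Δ       -1.2239e-04 -1.2239e-04  1.2239e-04  1.8358e-04
  eq          0.07112       0.157      0.2718    0.001472
  solve Keq expr → x = 6.1194e-05; check Q = 1.8910e-06
Then remove 2.9430e-04 M of J.
Step 3:
                    B           M           D           J
  init        0.07112       0.157      0.2718    0.001178
  Δ       -1.9315e-04 -1.9315e-04  1.9315e-04  2.8973e-04
  eq          0.07092      0.1568       0.272    0.001468
  solve Keq expr → x = 9.6577e-05; check Q = 1.8910e-06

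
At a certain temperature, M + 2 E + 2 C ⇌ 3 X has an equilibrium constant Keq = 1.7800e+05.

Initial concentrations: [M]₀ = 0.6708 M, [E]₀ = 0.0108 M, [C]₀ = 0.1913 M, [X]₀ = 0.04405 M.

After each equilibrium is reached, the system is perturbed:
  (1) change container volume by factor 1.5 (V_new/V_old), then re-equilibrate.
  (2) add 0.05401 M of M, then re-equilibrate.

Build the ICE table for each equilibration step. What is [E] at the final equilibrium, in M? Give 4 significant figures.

Q₀ = 29.85 vs Keq = 1.7800e+05 ⇒ Q<K, forward
Step 1:
                    M           E           C           X
  init         0.6708      0.0108      0.1913     0.04405
  Δ         -0.005282    -0.01056    -0.01056     0.01585
  eq           0.6655  2.3565e-04      0.1807      0.0599
  solve Keq expr → x = 0.005282; check Q = 1.7800e+05
Then change container volume by factor 1.5 (V_new/V_old).
Step 2:
                    M           E           C           X
  init         0.4437  1.5710e-04      0.1205     0.03993
  Δ        3.8681e-05  7.7363e-05  7.7363e-05 -1.1604e-04
  eq           0.4437  2.3446e-04      0.1206     0.03981
  solve Keq expr → x = -3.8681e-05; check Q = 1.7800e+05
Then add 0.05401 M of M.
Step 3:
                    M           E           C           X
  init         0.4977  2.3446e-04      0.1206     0.03981
  Δ       -6.4499e-06 -1.2900e-05 -1.2900e-05  1.9350e-05
  eq           0.4977  2.2156e-04      0.1206     0.03983
  solve Keq expr → x = 6.4499e-06; check Q = 1.7800e+05

[E]_eq = 2.2156e-04 M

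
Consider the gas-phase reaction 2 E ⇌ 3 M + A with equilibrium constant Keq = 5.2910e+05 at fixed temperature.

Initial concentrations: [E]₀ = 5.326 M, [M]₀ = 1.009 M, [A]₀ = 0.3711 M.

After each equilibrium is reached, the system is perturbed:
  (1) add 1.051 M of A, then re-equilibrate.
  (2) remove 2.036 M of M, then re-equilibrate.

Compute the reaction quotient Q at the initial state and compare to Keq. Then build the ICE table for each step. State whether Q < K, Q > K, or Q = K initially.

Q₀ = 0.01344; Q < K (proceeds forward)

Q₀ = 0.01344 vs Keq = 5.2910e+05 ⇒ Q<K, forward
Step 1:
                  E         M         A
  Initial     5.326     1.009    0.3711
  Change     -5.263     7.894     2.631
  Equil     0.06328     8.903     3.002
  solve Keq expr → x = 2.631; check Q = 5.2910e+05
Then add 1.051 M of A.
Step 2:
                  E         M         A
  Initial   0.06328     8.903     4.053
  Change    0.01001  -0.01502 -0.005007
  Equil      0.0733     8.888     4.048
  solve Keq expr → x = -0.005007; check Q = 5.2910e+05
Then remove 2.036 M of M.
Step 3:
                  E         M         A
  Initial    0.0733     6.852     4.048
  Change   -0.02323   0.03485   0.01162
  Equil     0.05006     6.887      4.06
  solve Keq expr → x = 0.01162; check Q = 5.2910e+05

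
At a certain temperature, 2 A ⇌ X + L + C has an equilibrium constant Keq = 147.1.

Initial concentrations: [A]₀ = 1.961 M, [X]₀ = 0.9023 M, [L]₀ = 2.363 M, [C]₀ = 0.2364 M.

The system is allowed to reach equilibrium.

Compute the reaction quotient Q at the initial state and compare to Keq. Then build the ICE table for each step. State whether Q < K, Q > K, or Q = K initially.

Q₀ = 0.1311; Q < K (proceeds forward)

Q₀ = 0.1311 vs Keq = 147.1 ⇒ Q<K, forward
Step 1:
                   A          X          L          C
  Initial      1.961     0.9023      2.363     0.2364
  Change      -1.752     0.8761     0.8761     0.8761
  Equil       0.2087      1.778      3.239      1.113
  solve Keq expr → x = 0.8761; check Q = 147.1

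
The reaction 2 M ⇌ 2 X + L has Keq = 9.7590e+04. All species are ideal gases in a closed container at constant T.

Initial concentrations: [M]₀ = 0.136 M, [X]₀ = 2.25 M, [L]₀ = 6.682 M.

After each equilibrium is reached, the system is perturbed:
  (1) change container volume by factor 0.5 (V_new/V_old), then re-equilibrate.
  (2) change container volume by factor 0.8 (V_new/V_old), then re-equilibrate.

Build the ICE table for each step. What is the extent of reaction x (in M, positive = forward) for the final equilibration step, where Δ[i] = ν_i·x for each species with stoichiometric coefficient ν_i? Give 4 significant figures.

x = -0.004031 M

Q₀ = 1829 vs Keq = 9.7590e+04 ⇒ Q<K, forward
Step 1:
                   M          X          L
  Initial      0.136       2.25      6.682
  Change     -0.1163     0.1163    0.05817
  Equil      0.01967      2.366       6.74
  solve Keq expr → x = 0.05817; check Q = 9.7590e+04
Then change container volume by factor 0.5 (V_new/V_old).
Step 2:
                   M          X          L
  Initial    0.03933      4.733      13.48
  Change     0.01609   -0.01609  -0.008043
  Equil      0.05542      4.717      13.47
  solve Keq expr → x = -0.008043; check Q = 9.7590e+04
Then change container volume by factor 0.8 (V_new/V_old).
Step 3:
                   M          X          L
  Initial    0.06927      5.896      16.84
  Change    0.008061  -0.008061  -0.004031
  Equil      0.07733      5.888      16.84
  solve Keq expr → x = -0.004031; check Q = 9.7590e+04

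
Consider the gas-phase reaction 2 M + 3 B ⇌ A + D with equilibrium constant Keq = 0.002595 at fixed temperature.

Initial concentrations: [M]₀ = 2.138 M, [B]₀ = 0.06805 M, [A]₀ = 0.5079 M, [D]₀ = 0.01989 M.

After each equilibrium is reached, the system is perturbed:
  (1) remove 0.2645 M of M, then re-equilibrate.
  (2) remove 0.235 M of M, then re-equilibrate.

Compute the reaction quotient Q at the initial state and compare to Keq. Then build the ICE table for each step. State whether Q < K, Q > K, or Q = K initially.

Q₀ = 7.013; Q > K (proceeds reverse)

Q₀ = 7.013 vs Keq = 0.002595 ⇒ Q>K, reverse
Step 1:
                  M         B         A         D
  I           2.138   0.06805    0.5079   0.01989
  C         0.03968   0.05951  -0.01984  -0.01984
  E           2.178    0.1276    0.4881 5.2339e-05
  solve Keq expr → x = -0.01984; check Q = 0.002595
Then remove 0.2645 M of M.
Step 2:
                  M         B         A         D
  I           1.913    0.1276    0.4881 5.2339e-05
  C       2.3812e-05 3.5718e-05 -1.1906e-05 -1.1906e-05
  E           1.913    0.1276    0.4881 4.0433e-05
  solve Keq expr → x = -1.1906e-05; check Q = 0.002595
Then remove 0.235 M of M.
Step 3:
                  M         B         A         D
  I           1.678    0.1276    0.4881 4.0433e-05
  C       1.8602e-05 2.7903e-05 -9.3010e-06 -9.3010e-06
  E           1.678    0.1276     0.488 3.1132e-05
  solve Keq expr → x = -9.3010e-06; check Q = 0.002595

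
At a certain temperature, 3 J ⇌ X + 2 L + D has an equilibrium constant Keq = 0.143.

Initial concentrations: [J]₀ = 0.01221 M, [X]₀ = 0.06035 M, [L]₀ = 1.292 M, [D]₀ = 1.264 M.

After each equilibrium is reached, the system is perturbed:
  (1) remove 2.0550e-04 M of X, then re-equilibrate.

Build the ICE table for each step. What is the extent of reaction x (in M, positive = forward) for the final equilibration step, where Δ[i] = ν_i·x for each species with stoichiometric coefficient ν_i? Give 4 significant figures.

x = 1.9933e-04 M

Q₀ = 6.9952e+04 vs Keq = 0.143 ⇒ Q>K, reverse
Step 1:
                    J           X           L           D
  I           0.01221     0.06035       1.292       1.264
  C            0.1792    -0.05974     -0.1195    -0.05974
  E            0.1914  6.0603e-04       1.173       1.204
  solve Keq expr → x = -0.05974; check Q = 0.143
Then remove 2.0550e-04 M of X.
Step 2:
                    J           X           L           D
  I            0.1914  4.0053e-04       1.173       1.204
  C       -5.9799e-04  1.9933e-04  3.9866e-04  1.9933e-04
  E            0.1908  5.9986e-04       1.173       1.204
  solve Keq expr → x = 1.9933e-04; check Q = 0.143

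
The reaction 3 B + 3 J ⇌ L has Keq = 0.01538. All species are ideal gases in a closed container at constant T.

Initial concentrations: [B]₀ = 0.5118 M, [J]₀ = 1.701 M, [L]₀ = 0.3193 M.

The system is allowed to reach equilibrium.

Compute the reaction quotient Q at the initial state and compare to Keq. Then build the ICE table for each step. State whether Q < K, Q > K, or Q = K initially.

Q₀ = 0.4839; Q > K (proceeds reverse)

Q₀ = 0.4839 vs Keq = 0.01538 ⇒ Q>K, reverse
Step 1:
                  B         J         L
  Initial    0.5118     1.701    0.3193
  Change     0.4836    0.4836   -0.1612
  Equil      0.9954     2.185    0.1581
  solve Keq expr → x = -0.1612; check Q = 0.01538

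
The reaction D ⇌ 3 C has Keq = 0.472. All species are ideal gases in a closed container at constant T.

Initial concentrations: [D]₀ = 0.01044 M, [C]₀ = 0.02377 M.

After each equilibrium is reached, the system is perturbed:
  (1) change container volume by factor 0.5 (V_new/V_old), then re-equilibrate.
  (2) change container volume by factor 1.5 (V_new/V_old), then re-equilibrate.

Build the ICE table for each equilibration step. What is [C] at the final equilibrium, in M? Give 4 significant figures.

Q₀ = 0.001286 vs Keq = 0.472 ⇒ Q<K, forward
Step 1:
                   D          C
  Initial    0.01044    0.02377
  Change     -0.0101    0.03031
  Equil   3.3518e-04    0.05408
  solve Keq expr → x = 0.0101; check Q = 0.472
Then change container volume by factor 0.5 (V_new/V_old).
Step 2:
                   D          C
  Initial 6.7036e-04     0.1082
  Change    0.001658  -0.004974
  Equil     0.002328     0.1032
  solve Keq expr → x = -0.001658; check Q = 0.472
Then change container volume by factor 1.5 (V_new/V_old).
Step 3:
                   D          C
  Initial   0.001552     0.0688
  Change  -7.8868e-04   0.002366
  Equil   7.6351e-04    0.07116
  solve Keq expr → x = 7.8868e-04; check Q = 0.472

[C]_eq = 0.07116 M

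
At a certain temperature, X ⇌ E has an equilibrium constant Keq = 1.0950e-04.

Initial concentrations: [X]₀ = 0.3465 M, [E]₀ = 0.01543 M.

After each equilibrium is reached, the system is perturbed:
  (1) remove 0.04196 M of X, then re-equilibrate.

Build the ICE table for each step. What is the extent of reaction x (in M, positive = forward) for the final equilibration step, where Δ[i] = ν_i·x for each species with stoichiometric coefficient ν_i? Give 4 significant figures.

Q₀ = 0.04453 vs Keq = 1.0950e-04 ⇒ Q>K, reverse
Step 1:
                   X          E
  Initial     0.3465    0.01543
  Change     0.01539   -0.01539
  Equil       0.3619 3.9627e-05
  solve Keq expr → x = -0.01539; check Q = 1.0950e-04
Then remove 0.04196 M of X.
Step 2:
                   X          E
  Initial     0.3199 3.9627e-05
  Change  4.5941e-06 -4.5941e-06
  Equil       0.3199 3.5033e-05
  solve Keq expr → x = -4.5941e-06; check Q = 1.0950e-04

x = -4.5941e-06 M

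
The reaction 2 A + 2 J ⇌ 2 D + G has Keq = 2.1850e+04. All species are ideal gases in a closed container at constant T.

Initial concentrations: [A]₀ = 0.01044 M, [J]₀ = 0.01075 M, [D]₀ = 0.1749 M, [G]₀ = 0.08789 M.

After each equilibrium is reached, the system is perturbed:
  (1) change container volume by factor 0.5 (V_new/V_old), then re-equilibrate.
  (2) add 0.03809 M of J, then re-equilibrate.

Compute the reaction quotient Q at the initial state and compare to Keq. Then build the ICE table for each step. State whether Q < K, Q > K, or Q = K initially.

Q₀ = 2.1345e+05 vs Keq = 2.1850e+04 ⇒ Q>K, reverse
Step 1:
                   A          J          D          G
  init       0.01044    0.01075     0.1749    0.08789
  Δ         0.007528   0.007528  -0.007528  -0.003764
  eq         0.01797    0.01828     0.1674    0.08413
  solve Keq expr → x = -0.003764; check Q = 2.1850e+04
Then change container volume by factor 0.5 (V_new/V_old).
Step 2:
                   A          J          D          G
  init       0.03594    0.03656     0.3347     0.1683
  Δ        -0.005399  -0.005399   0.005399     0.0027
  eq         0.03054    0.03116     0.3401      0.171
  solve Keq expr → x = 0.0027; check Q = 2.1850e+04
Then add 0.03809 M of J.
Step 3:
                   A          J          D          G
  init       0.03054    0.06925     0.3401      0.171
  Δ         -0.01274   -0.01274    0.01274   0.006372
  eq         0.01779     0.0565     0.3529     0.1773
  solve Keq expr → x = 0.006372; check Q = 2.1850e+04

Q₀ = 2.1345e+05; Q > K (proceeds reverse)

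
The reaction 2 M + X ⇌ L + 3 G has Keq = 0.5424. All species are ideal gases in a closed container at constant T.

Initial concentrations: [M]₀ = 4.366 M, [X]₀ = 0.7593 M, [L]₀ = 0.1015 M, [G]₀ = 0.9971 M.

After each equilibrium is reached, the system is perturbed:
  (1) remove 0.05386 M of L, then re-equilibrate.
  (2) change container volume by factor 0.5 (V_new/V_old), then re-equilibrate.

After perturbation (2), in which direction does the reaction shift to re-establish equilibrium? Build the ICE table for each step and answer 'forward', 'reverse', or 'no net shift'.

Q₀ = 0.006952 vs Keq = 0.5424 ⇒ Q<K, forward
Step 1:
                   M          X          L          G
  Initial      4.366     0.7593     0.1015     0.9971
  Change     -0.6489    -0.3245     0.3245     0.9734
  Equil        3.717     0.4348      0.426       1.97
  solve Keq expr → x = 0.3245; check Q = 0.5424
Then remove 0.05386 M of L.
Step 2:
                   M          X          L          G
  Initial      3.717     0.4348     0.3721       1.97
  Change    -0.02556   -0.01278    0.01278    0.03833
  Equil        3.692     0.4221     0.3849      2.009
  solve Keq expr → x = 0.01278; check Q = 0.5424
Then change container volume by factor 0.5 (V_new/V_old).
Step 3:
                   M          X          L          G
  Initial      7.383     0.8441     0.7697      4.018
  Change      0.2562     0.1281    -0.1281    -0.3843
  Equil        7.639     0.9722     0.6416      3.633
  solve Keq expr → x = -0.1281; check Q = 0.5424

Direction: reverse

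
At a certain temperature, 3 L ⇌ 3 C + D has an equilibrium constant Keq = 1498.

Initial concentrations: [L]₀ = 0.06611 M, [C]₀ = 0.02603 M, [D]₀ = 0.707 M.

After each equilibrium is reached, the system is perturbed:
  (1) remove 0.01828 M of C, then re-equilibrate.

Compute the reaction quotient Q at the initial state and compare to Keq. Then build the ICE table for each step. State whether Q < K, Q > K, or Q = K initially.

Q₀ = 0.04316; Q < K (proceeds forward)

Q₀ = 0.04316 vs Keq = 1498 ⇒ Q<K, forward
Step 1:
                    L           C           D
  init        0.06611     0.02603       0.707
  Δ           -0.0594      0.0594      0.0198
  eq         0.006713     0.08543      0.7268
  solve Keq expr → x = 0.0198; check Q = 1498
Then remove 0.01828 M of C.
Step 2:
                    L           C           D
  init       0.006713     0.06715      0.7268
  Δ         -0.001331    0.001331  4.4358e-04
  eq         0.005382     0.06848      0.7272
  solve Keq expr → x = 4.4358e-04; check Q = 1498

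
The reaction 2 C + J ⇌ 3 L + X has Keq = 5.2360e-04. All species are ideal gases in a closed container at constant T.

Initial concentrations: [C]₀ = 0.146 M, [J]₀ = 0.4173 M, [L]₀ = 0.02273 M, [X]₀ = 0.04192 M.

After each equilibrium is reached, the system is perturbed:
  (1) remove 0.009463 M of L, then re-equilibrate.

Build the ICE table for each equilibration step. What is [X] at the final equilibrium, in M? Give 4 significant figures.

Q₀ = 5.5343e-05 vs Keq = 5.2360e-04 ⇒ Q<K, forward
Step 1:
                    C           J           L           X
  Initial       0.146      0.4173     0.02273     0.04192
  Change     -0.01332    -0.00666     0.01998     0.00666
  Equil        0.1327      0.4106     0.04271     0.04858
  solve Keq expr → x = 0.00666; check Q = 5.2360e-04
Then remove 0.009463 M of L.
Step 2:
                    C           J           L           X
  Initial      0.1327      0.4106     0.03325     0.04858
  Change    -0.005059   -0.002529    0.007588    0.002529
  Equil        0.1276      0.4081     0.04084     0.05111
  solve Keq expr → x = 0.002529; check Q = 5.2360e-04

[X]_eq = 0.05111 M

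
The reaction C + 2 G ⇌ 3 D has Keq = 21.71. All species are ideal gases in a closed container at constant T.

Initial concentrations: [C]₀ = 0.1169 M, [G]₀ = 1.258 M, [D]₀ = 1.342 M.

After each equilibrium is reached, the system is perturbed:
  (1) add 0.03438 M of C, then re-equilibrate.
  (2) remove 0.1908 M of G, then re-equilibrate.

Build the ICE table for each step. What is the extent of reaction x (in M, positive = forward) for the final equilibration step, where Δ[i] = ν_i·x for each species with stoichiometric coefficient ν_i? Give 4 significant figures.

x = -0.01893 M

Q₀ = 13.06 vs Keq = 21.71 ⇒ Q<K, forward
Step 1:
                   C          G          D
  I           0.1169      1.258      1.342
  C         -0.02612   -0.05223    0.07835
  E          0.09078      1.206       1.42
  solve Keq expr → x = 0.02612; check Q = 21.71
Then add 0.03438 M of C.
Step 2:
                   C          G          D
  I           0.1252      1.206       1.42
  C         -0.01765   -0.03529    0.05294
  E           0.1075       1.17      1.473
  solve Keq expr → x = 0.01765; check Q = 21.71
Then remove 0.1908 M of G.
Step 3:
                   C          G          D
  I           0.1075     0.9797      1.473
  C          0.01893    0.03785   -0.05678
  E           0.1264      1.018      1.417
  solve Keq expr → x = -0.01893; check Q = 21.71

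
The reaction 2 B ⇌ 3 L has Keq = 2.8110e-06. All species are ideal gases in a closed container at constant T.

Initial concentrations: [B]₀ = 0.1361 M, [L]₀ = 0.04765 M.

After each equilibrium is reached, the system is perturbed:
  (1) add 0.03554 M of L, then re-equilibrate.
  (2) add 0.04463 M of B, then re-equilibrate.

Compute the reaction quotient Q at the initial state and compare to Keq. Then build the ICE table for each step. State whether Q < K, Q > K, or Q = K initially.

Q₀ = 0.005841 vs Keq = 2.8110e-06 ⇒ Q>K, reverse
Step 1:
                   B          L
  I           0.1361    0.04765
  C          0.02894    -0.0434
  E            0.165   0.004246
  solve Keq expr → x = -0.01447; check Q = 2.8110e-06
Then add 0.03554 M of L.
Step 2:
                   B          L
  I            0.165    0.03979
  C          0.02343   -0.03515
  E           0.1885   0.004639
  solve Keq expr → x = -0.01172; check Q = 2.8110e-06
Then add 0.04463 M of B.
Step 3:
                   B          L
  I           0.2331   0.004639
  C       -4.6603e-04 6.9904e-04
  E           0.2326   0.005338
  solve Keq expr → x = 2.3301e-04; check Q = 2.8110e-06

Q₀ = 0.005841; Q > K (proceeds reverse)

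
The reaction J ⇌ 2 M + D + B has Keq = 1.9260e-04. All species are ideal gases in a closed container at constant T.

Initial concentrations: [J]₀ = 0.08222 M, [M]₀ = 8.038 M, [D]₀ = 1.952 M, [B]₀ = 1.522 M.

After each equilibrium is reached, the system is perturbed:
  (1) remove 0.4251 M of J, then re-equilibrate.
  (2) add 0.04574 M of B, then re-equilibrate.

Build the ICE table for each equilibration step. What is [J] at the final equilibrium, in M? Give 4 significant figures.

Q₀ = 2335 vs Keq = 1.9260e-04 ⇒ Q>K, reverse
Step 1:
                    J           M           D           B
  I           0.08222       8.038       1.952       1.522
  C             1.522      -3.044      -1.522      -1.522
  E             1.604       4.994        0.43  2.8808e-05
  solve Keq expr → x = -1.522; check Q = 1.9260e-04
Then remove 0.4251 M of J.
Step 2:
                    J           M           D           B
  I             1.179       4.994        0.43  2.8808e-05
  C        7.6332e-06 -1.5266e-05 -7.6332e-06 -7.6332e-06
  E             1.179       4.994        0.43  2.1174e-05
  solve Keq expr → x = -7.6332e-06; check Q = 1.9260e-04
Then add 0.04574 M of B.
Step 3:
                    J           M           D           B
  I             1.179       4.994        0.43     0.04576
  C           0.04574    -0.09147    -0.04574    -0.04574
  E             1.225       4.903      0.3843  2.5541e-05
  solve Keq expr → x = -0.04574; check Q = 1.9260e-04

[J]_eq = 1.225 M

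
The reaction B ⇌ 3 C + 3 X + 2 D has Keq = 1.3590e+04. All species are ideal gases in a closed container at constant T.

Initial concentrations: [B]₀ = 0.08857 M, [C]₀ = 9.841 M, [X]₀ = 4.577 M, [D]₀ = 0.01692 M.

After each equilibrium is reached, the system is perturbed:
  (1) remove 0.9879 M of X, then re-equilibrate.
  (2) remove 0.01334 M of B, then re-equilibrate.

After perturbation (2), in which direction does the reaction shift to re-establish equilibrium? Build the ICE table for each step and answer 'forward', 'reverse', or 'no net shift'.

Direction: reverse

Q₀ = 295.4 vs Keq = 1.3590e+04 ⇒ Q<K, forward
Step 1:
                   B          C          X          D
  I          0.08857      9.841      4.577    0.01692
  C         -0.03431     0.1029     0.1029    0.06862
  E          0.05426      9.944       4.68    0.08554
  solve Keq expr → x = 0.03431; check Q = 1.3590e+04
Then remove 0.9879 M of X.
Step 2:
                   B          C          X          D
  I          0.05426      9.944      3.692    0.08554
  C         -0.01085    0.03255    0.03255     0.0217
  E          0.04341      9.976      3.725     0.1072
  solve Keq expr → x = 0.01085; check Q = 1.3590e+04
Then remove 0.01334 M of B.
Step 3:
                   B          C          X          D
  I          0.03007      9.976      3.725     0.1072
  C         0.005013   -0.01504   -0.01504   -0.01003
  E          0.03509      9.961       3.71    0.09721
  solve Keq expr → x = -0.005013; check Q = 1.3590e+04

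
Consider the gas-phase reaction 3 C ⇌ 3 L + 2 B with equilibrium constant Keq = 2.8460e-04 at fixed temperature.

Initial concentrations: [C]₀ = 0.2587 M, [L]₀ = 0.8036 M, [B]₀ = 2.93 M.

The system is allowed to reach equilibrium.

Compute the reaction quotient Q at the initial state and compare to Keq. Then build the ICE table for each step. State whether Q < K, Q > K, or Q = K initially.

Q₀ = 257.3 vs Keq = 2.8460e-04 ⇒ Q>K, reverse
Step 1:
                  C         L         B
  I          0.2587    0.8036      2.93
  C          0.7662   -0.7662   -0.5108
  E           1.025   0.03741     2.419
  solve Keq expr → x = -0.2554; check Q = 2.8460e-04

Q₀ = 257.3; Q > K (proceeds reverse)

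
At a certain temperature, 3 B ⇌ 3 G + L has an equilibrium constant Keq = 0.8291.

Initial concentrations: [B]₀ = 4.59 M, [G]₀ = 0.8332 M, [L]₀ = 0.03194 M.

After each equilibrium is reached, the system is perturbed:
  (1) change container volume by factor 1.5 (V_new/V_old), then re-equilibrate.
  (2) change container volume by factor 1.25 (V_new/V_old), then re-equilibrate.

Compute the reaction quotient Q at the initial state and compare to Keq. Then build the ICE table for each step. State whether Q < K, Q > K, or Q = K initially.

Q₀ = 1.9105e-04 vs Keq = 0.8291 ⇒ Q<K, forward
Step 1:
                   B          G          L
  I             4.59     0.8332    0.03194
  C           -1.964      1.964     0.6546
  E            2.626      2.797     0.6865
  solve Keq expr → x = 0.6546; check Q = 0.8291
Then change container volume by factor 1.5 (V_new/V_old).
Step 2:
                   B          G          L
  I            1.751      1.865     0.4577
  C          -0.1005     0.1005     0.0335
  E             1.65      1.965     0.4912
  solve Keq expr → x = 0.0335; check Q = 0.8291
Then change container volume by factor 1.25 (V_new/V_old).
Step 3:
                   B          G          L
  I             1.32      1.572     0.3929
  C          -0.0444     0.0444     0.0148
  E            1.276      1.616     0.4077
  solve Keq expr → x = 0.0148; check Q = 0.8291

Q₀ = 1.9105e-04; Q < K (proceeds forward)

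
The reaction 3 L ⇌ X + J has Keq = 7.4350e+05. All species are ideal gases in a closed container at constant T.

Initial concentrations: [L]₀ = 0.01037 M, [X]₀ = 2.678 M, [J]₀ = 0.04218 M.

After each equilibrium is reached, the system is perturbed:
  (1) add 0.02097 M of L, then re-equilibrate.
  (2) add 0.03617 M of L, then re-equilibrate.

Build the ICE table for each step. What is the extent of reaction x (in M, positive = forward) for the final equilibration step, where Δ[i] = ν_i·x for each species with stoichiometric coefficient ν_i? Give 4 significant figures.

x = 0.01192 M

Q₀ = 1.0129e+05 vs Keq = 7.4350e+05 ⇒ Q<K, forward
Step 1:
                   L          X          J
  Initial    0.01037      2.678    0.04218
  Change   -0.004964   0.001655   0.001655
  Equil     0.005406       2.68    0.04383
  solve Keq expr → x = 0.001655; check Q = 7.4350e+05
Then add 0.02097 M of L.
Step 2:
                   L          X          J
  Initial    0.02638       2.68    0.04383
  Change     -0.0207   0.006898   0.006898
  Equil     0.005681      2.687    0.05073
  solve Keq expr → x = 0.006898; check Q = 7.4350e+05
Then add 0.03617 M of L.
Step 3:
                   L          X          J
  Initial    0.04185      2.687    0.05073
  Change    -0.03575    0.01192    0.01192
  Equil     0.006104      2.698    0.06265
  solve Keq expr → x = 0.01192; check Q = 7.4350e+05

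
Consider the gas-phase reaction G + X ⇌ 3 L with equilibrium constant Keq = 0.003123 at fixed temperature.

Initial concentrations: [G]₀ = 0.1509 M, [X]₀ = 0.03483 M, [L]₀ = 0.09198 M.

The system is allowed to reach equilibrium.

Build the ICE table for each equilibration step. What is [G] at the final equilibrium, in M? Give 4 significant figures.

[G]_eq = 0.1713 M

Q₀ = 0.1481 vs Keq = 0.003123 ⇒ Q>K, reverse
Step 1:
                    G           X           L
  I            0.1509     0.03483     0.09198
  C           0.02036     0.02036    -0.06108
  E            0.1713     0.05519      0.0309
  solve Keq expr → x = -0.02036; check Q = 0.003123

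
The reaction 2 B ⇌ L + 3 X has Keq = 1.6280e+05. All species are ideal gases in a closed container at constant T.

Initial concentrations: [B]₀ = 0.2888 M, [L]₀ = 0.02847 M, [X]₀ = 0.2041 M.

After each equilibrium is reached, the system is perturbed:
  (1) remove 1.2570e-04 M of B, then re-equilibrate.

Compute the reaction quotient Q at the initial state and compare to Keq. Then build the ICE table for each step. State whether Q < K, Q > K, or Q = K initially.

Q₀ = 0.002902; Q < K (proceeds forward)

Q₀ = 0.002902 vs Keq = 1.6280e+05 ⇒ Q<K, forward
Step 1:
                    B           L           X
  init         0.2888     0.02847      0.2041
  Δ           -0.2883      0.1441      0.4324
  eq       5.2290e-04      0.1726      0.6365
  solve Keq expr → x = 0.1441; check Q = 1.6280e+05
Then remove 1.2570e-04 M of B.
Step 2:
                    B           L           X
  init     3.9720e-04      0.1726      0.6365
  Δ        1.2537e-04 -6.2687e-05 -1.8806e-04
  eq       5.2257e-04      0.1725      0.6363
  solve Keq expr → x = -6.2687e-05; check Q = 1.6280e+05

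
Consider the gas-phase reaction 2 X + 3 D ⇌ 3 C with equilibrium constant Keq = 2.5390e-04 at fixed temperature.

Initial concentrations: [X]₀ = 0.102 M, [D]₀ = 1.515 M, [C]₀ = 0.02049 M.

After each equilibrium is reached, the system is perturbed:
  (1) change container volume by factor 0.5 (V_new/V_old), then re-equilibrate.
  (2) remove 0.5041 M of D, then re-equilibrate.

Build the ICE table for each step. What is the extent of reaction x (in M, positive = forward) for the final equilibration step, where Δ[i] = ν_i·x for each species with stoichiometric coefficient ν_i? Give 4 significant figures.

x = -0.003069 M

Q₀ = 2.3779e-04 vs Keq = 2.5390e-04 ⇒ Q<K, forward
Step 1:
                   X          D          C
  Initial      0.102      1.515    0.02049
  Change  -2.7313e-04 -4.0969e-04 4.0969e-04
  Equil       0.1017      1.515     0.0209
  solve Keq expr → x = 1.3656e-04; check Q = 2.5390e-04
Then change container volume by factor 0.5 (V_new/V_old).
Step 2:
                   X          D          C
  Initial     0.2035      3.029     0.0418
  Change    -0.01402   -0.02103    0.02103
  Equil       0.1894      3.008    0.06283
  solve Keq expr → x = 0.00701; check Q = 2.5390e-04
Then remove 0.5041 M of D.
Step 3:
                   X          D          C
  Initial     0.1894      2.504    0.06283
  Change    0.006139   0.009208  -0.009208
  Equil       0.1956      2.513    0.05362
  solve Keq expr → x = -0.003069; check Q = 2.5390e-04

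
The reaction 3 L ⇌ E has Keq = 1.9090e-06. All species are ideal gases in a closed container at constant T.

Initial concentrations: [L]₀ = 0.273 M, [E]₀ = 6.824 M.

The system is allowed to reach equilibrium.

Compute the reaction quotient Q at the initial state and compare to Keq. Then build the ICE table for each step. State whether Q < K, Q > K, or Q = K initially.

Q₀ = 335.4; Q > K (proceeds reverse)

Q₀ = 335.4 vs Keq = 1.9090e-06 ⇒ Q>K, reverse
Step 1:
                  L         E
  init        0.273     6.824
  Δ           20.42    -6.807
  eq          20.69   0.01692
  solve Keq expr → x = -6.807; check Q = 1.9090e-06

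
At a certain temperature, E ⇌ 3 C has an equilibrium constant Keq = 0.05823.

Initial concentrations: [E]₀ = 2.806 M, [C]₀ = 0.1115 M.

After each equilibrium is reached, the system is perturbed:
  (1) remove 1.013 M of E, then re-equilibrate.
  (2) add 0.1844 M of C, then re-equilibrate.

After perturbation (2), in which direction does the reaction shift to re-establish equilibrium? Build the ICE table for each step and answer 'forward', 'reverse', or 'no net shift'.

Direction: reverse

Q₀ = 4.9401e-04 vs Keq = 0.05823 ⇒ Q<K, forward
Step 1:
                  E         C
  I           2.806    0.1115
  C         -0.1419    0.4258
  E           2.664    0.5373
  solve Keq expr → x = 0.1419; check Q = 0.05823
Then remove 1.013 M of E.
Step 2:
                  E         C
  I           1.651    0.5373
  C         0.02562  -0.07685
  E           1.677    0.4605
  solve Keq expr → x = -0.02562; check Q = 0.05823
Then add 0.1844 M of C.
Step 3:
                  E         C
  I           1.677    0.6449
  C         0.05967    -0.179
  E           1.736    0.4659
  solve Keq expr → x = -0.05967; check Q = 0.05823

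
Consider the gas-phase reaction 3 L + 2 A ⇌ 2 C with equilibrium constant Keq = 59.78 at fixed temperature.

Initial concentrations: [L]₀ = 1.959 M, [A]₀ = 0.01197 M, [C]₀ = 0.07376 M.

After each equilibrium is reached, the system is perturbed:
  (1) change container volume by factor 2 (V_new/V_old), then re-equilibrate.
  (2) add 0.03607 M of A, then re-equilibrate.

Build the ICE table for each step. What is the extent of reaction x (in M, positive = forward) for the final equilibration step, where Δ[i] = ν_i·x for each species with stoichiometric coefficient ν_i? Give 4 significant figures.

x = 0.0156 M

Q₀ = 5.051 vs Keq = 59.78 ⇒ Q<K, forward
Step 1:
                   L          A          C
  init         1.959    0.01197    0.07376
  Δ         -0.01211  -0.008074   0.008074
  eq           1.947   0.003896    0.08183
  solve Keq expr → x = 0.004037; check Q = 59.78
Then change container volume by factor 2 (V_new/V_old).
Step 2:
                   L          A          C
  init        0.9734   0.001948    0.04092
  Δ         0.004661   0.003107  -0.003107
  eq          0.9781   0.005055    0.03781
  solve Keq expr → x = -0.001554; check Q = 59.78
Then add 0.03607 M of A.
Step 3:
                   L          A          C
  init        0.9781    0.04113    0.03781
  Δ         -0.04679    -0.0312     0.0312
  eq          0.9313    0.00993      0.069
  solve Keq expr → x = 0.0156; check Q = 59.78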